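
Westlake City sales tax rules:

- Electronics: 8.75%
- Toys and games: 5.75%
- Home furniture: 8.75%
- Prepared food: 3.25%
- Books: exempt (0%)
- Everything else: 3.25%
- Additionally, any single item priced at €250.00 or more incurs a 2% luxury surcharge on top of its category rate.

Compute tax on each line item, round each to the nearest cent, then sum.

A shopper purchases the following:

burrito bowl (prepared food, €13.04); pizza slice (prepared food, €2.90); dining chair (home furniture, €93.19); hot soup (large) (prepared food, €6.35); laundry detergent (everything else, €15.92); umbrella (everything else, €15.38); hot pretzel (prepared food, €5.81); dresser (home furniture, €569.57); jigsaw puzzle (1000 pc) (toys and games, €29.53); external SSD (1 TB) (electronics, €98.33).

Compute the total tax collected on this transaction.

Burrito bowl €13.04: prepared food → 3.25% → €0.42
Pizza slice €2.90: prepared food → 3.25% → €0.09
Dining chair €93.19: home furniture → 8.75% → €8.15
Hot soup (large) €6.35: prepared food → 3.25% → €0.21
Laundry detergent €15.92: everything else → 3.25% → €0.52
Umbrella €15.38: everything else → 3.25% → €0.50
Hot pretzel €5.81: prepared food → 3.25% → €0.19
Dresser €569.57: home furniture → 8.75% + 2% surcharge = 10.75% → €61.23
Jigsaw puzzle (1000 pc) €29.53: toys and games → 5.75% → €1.70
External SSD (1 TB) €98.33: electronics → 8.75% → €8.60
Total tax = €0.42 + €0.09 + €8.15 + €0.21 + €0.52 + €0.50 + €0.19 + €61.23 + €1.70 + €8.60 = €81.61

€81.61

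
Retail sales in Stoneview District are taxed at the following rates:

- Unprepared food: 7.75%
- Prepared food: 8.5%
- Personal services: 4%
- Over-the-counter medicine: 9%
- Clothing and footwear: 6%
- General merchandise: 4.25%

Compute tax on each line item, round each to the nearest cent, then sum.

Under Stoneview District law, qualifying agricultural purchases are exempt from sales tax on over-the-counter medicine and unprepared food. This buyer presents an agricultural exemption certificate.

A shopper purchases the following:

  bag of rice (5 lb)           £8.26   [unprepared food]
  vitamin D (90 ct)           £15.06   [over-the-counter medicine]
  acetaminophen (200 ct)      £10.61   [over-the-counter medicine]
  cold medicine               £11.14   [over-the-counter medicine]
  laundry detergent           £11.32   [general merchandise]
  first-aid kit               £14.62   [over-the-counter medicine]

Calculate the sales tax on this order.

Bag of rice (5 lb) £8.26: unprepared food, buyer-exempt → 0% → £0.00
Vitamin D (90 ct) £15.06: over-the-counter medicine, buyer-exempt → 0% → £0.00
Acetaminophen (200 ct) £10.61: over-the-counter medicine, buyer-exempt → 0% → £0.00
Cold medicine £11.14: over-the-counter medicine, buyer-exempt → 0% → £0.00
Laundry detergent £11.32: general merchandise → 4.25% → £0.48
First-aid kit £14.62: over-the-counter medicine, buyer-exempt → 0% → £0.00
Total tax = £0.48

£0.48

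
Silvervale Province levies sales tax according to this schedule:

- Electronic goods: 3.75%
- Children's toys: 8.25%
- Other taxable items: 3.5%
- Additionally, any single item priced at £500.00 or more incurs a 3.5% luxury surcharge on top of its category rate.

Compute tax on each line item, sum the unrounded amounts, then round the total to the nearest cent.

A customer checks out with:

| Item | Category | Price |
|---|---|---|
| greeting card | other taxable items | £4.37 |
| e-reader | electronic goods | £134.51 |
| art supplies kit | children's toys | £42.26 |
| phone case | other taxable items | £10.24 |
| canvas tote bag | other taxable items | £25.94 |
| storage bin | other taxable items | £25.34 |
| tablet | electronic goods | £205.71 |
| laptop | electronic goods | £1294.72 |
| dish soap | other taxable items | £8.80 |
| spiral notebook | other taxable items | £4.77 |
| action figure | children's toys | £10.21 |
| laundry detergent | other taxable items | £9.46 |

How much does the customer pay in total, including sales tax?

Greeting card £4.37: other taxable items → 3.5% → £0.15295
E-reader £134.51: electronic goods → 3.75% → £5.044125
Art supplies kit £42.26: children's toys → 8.25% → £3.48645
Phone case £10.24: other taxable items → 3.5% → £0.3584
Canvas tote bag £25.94: other taxable items → 3.5% → £0.9079
Storage bin £25.34: other taxable items → 3.5% → £0.8869
Tablet £205.71: electronic goods → 3.75% → £7.714125
Laptop £1294.72: electronic goods → 3.75% + 3.5% surcharge = 7.25% → £93.8672
Dish soap £8.80: other taxable items → 3.5% → £0.308
Spiral notebook £4.77: other taxable items → 3.5% → £0.16695
Action figure £10.21: children's toys → 8.25% → £0.842325
Laundry detergent £9.46: other taxable items → 3.5% → £0.3311
Subtotal = £1776.33; unrounded tax = £114.066425 → £114.07; total due = £1890.40

£1890.40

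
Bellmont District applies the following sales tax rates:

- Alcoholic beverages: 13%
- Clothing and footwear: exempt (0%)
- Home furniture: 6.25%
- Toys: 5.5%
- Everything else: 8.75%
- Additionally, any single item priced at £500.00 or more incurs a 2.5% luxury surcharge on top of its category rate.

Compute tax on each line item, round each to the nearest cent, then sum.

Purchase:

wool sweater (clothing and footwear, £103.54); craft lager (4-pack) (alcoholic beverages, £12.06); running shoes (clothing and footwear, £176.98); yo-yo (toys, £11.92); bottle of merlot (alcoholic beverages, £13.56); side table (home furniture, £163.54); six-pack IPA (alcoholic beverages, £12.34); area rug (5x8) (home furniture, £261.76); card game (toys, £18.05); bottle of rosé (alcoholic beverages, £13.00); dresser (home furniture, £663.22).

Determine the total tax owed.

Wool sweater £103.54: clothing and footwear → 0% → £0.00
Craft lager (4-pack) £12.06: alcoholic beverages → 13% → £1.57
Running shoes £176.98: clothing and footwear → 0% → £0.00
Yo-yo £11.92: toys → 5.5% → £0.66
Bottle of merlot £13.56: alcoholic beverages → 13% → £1.76
Side table £163.54: home furniture → 6.25% → £10.22
Six-pack IPA £12.34: alcoholic beverages → 13% → £1.60
Area rug (5x8) £261.76: home furniture → 6.25% → £16.36
Card game £18.05: toys → 5.5% → £0.99
Bottle of rosé £13.00: alcoholic beverages → 13% → £1.69
Dresser £663.22: home furniture → 6.25% + 2.5% surcharge = 8.75% → £58.03
Total tax = £1.57 + £0.66 + £1.76 + £10.22 + £1.60 + £16.36 + £0.99 + £1.69 + £58.03 = £92.88

£92.88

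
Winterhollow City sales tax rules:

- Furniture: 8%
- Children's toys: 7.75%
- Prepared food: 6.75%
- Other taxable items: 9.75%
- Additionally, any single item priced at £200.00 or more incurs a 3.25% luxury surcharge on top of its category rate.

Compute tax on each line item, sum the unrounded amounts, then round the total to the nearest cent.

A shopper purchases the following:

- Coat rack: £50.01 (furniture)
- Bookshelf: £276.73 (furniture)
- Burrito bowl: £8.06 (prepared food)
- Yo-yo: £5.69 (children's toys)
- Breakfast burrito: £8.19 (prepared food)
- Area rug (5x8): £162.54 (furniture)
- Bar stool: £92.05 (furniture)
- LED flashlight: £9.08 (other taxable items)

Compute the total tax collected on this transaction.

£57.92

Coat rack £50.01: furniture → 8% → £4.0008
Bookshelf £276.73: furniture → 8% + 3.25% surcharge = 11.25% → £31.132125
Burrito bowl £8.06: prepared food → 6.75% → £0.54405
Yo-yo £5.69: children's toys → 7.75% → £0.440975
Breakfast burrito £8.19: prepared food → 6.75% → £0.552825
Area rug (5x8) £162.54: furniture → 8% → £13.0032
Bar stool £92.05: furniture → 8% → £7.364
LED flashlight £9.08: other taxable items → 9.75% → £0.8853
Unrounded tax sum = £57.923275 → £57.92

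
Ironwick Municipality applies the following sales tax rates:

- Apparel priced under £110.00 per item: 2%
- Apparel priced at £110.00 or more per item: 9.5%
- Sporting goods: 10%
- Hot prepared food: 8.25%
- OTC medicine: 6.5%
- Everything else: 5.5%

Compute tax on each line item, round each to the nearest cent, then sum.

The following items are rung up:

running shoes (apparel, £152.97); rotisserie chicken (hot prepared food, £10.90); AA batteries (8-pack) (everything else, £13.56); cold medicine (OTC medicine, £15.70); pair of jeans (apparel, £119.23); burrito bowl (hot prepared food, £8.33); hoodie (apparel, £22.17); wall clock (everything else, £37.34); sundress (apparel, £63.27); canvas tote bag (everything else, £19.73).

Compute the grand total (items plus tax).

Running shoes £152.97: apparel, £110.00 or more → 9.5% → £14.53
Rotisserie chicken £10.90: hot prepared food → 8.25% → £0.90
AA batteries (8-pack) £13.56: everything else → 5.5% → £0.75
Cold medicine £15.70: OTC medicine → 6.5% → £1.02
Pair of jeans £119.23: apparel, £110.00 or more → 9.5% → £11.33
Burrito bowl £8.33: hot prepared food → 8.25% → £0.69
Hoodie £22.17: apparel, under £110.00 → 2% → £0.44
Wall clock £37.34: everything else → 5.5% → £2.05
Sundress £63.27: apparel, under £110.00 → 2% → £1.27
Canvas tote bag £19.73: everything else → 5.5% → £1.09
Subtotal = £463.20; tax = £34.07; total due = £497.27

£497.27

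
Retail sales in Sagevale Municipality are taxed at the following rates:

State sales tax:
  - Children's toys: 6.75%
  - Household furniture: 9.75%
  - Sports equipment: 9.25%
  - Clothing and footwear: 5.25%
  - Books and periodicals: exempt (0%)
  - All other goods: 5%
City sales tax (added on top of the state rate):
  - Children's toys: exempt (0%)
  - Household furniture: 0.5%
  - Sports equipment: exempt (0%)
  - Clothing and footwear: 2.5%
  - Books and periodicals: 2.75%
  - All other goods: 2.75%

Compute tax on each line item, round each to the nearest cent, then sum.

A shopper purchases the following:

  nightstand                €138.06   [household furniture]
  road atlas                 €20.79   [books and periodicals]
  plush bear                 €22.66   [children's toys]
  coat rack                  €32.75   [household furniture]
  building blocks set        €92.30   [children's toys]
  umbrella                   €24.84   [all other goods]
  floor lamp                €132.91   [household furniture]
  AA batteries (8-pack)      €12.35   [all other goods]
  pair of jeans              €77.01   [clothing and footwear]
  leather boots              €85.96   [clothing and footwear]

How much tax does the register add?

Nightstand €138.06: household furniture → 9.75% + 0.5% city = 10.25% → €14.15
Road atlas €20.79: books and periodicals → 0% + 2.75% city = 2.75% → €0.57
Plush bear €22.66: children's toys → 6.75% + 0% city = 6.75% → €1.53
Coat rack €32.75: household furniture → 9.75% + 0.5% city = 10.25% → €3.36
Building blocks set €92.30: children's toys → 6.75% + 0% city = 6.75% → €6.23
Umbrella €24.84: all other goods → 5% + 2.75% city = 7.75% → €1.93
Floor lamp €132.91: household furniture → 9.75% + 0.5% city = 10.25% → €13.62
AA batteries (8-pack) €12.35: all other goods → 5% + 2.75% city = 7.75% → €0.96
Pair of jeans €77.01: clothing and footwear → 5.25% + 2.5% city = 7.75% → €5.97
Leather boots €85.96: clothing and footwear → 5.25% + 2.5% city = 7.75% → €6.66
Total tax = €14.15 + €0.57 + €1.53 + €3.36 + €6.23 + €1.93 + €13.62 + €0.96 + €5.97 + €6.66 = €54.98

€54.98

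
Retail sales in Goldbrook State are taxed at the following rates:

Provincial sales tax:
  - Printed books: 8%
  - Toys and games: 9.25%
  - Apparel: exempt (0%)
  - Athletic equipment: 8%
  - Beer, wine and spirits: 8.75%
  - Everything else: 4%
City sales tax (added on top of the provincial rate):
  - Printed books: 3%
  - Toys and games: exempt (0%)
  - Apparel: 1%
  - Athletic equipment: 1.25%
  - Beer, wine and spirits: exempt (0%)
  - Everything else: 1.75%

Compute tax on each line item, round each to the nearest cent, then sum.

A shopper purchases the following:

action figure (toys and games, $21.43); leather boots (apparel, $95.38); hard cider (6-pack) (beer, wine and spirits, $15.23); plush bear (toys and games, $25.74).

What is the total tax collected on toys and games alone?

Action figure $21.43: toys and games → 9.25% + 0% city = 9.25% → $1.98
Plush bear $25.74: toys and games → 9.25% + 0% city = 9.25% → $2.38
Tax on toys and games = $1.98 + $2.38 = $4.36

$4.36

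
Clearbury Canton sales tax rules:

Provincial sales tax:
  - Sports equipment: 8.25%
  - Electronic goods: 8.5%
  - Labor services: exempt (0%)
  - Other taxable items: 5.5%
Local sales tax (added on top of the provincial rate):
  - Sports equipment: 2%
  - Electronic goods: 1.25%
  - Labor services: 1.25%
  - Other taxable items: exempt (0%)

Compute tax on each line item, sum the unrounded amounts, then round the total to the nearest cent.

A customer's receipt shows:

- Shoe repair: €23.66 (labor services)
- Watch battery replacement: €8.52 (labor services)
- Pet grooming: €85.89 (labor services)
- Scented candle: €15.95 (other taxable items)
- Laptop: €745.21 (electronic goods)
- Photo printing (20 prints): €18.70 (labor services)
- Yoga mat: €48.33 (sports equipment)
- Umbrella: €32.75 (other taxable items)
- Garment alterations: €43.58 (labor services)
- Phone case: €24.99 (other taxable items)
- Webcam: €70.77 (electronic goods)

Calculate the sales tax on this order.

€90.82

Shoe repair €23.66: labor services → 0% + 1.25% local = 1.25% → €0.29575
Watch battery replacement €8.52: labor services → 0% + 1.25% local = 1.25% → €0.1065
Pet grooming €85.89: labor services → 0% + 1.25% local = 1.25% → €1.073625
Scented candle €15.95: other taxable items → 5.5% + 0% local = 5.5% → €0.87725
Laptop €745.21: electronic goods → 8.5% + 1.25% local = 9.75% → €72.657975
Photo printing (20 prints) €18.70: labor services → 0% + 1.25% local = 1.25% → €0.23375
Yoga mat €48.33: sports equipment → 8.25% + 2% local = 10.25% → €4.953825
Umbrella €32.75: other taxable items → 5.5% + 0% local = 5.5% → €1.80125
Garment alterations €43.58: labor services → 0% + 1.25% local = 1.25% → €0.54475
Phone case €24.99: other taxable items → 5.5% + 0% local = 5.5% → €1.37445
Webcam €70.77: electronic goods → 8.5% + 1.25% local = 9.75% → €6.900075
Unrounded tax sum = €90.8192 → €90.82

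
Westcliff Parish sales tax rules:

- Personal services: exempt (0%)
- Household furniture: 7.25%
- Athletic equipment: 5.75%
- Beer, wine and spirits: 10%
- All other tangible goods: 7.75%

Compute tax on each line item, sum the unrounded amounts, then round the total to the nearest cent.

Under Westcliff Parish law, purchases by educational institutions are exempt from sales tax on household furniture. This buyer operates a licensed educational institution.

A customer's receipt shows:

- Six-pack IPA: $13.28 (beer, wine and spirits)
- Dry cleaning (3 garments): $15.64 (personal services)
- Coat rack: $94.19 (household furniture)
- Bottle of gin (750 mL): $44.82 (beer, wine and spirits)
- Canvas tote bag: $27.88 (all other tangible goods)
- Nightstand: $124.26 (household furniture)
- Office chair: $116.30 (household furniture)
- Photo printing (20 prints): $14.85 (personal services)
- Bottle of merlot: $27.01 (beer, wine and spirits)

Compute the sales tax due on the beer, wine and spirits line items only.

Six-pack IPA $13.28: beer, wine and spirits → 10% → $1.328
Bottle of gin (750 mL) $44.82: beer, wine and spirits → 10% → $4.482
Bottle of merlot $27.01: beer, wine and spirits → 10% → $2.701
Tax on beer, wine and spirits: unrounded sum = $8.511 → $8.51

$8.51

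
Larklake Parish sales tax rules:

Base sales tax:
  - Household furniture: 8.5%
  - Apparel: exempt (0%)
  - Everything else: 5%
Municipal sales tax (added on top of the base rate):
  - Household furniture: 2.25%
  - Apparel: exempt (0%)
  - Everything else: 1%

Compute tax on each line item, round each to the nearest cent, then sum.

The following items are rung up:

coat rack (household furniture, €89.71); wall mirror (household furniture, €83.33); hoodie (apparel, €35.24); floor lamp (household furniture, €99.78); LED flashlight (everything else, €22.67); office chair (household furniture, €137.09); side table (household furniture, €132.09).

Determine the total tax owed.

€59.63

Coat rack €89.71: household furniture → 8.5% + 2.25% municipal = 10.75% → €9.64
Wall mirror €83.33: household furniture → 8.5% + 2.25% municipal = 10.75% → €8.96
Hoodie €35.24: apparel → 0% + 0% municipal = 0% → €0.00
Floor lamp €99.78: household furniture → 8.5% + 2.25% municipal = 10.75% → €10.73
LED flashlight €22.67: everything else → 5% + 1% municipal = 6% → €1.36
Office chair €137.09: household furniture → 8.5% + 2.25% municipal = 10.75% → €14.74
Side table €132.09: household furniture → 8.5% + 2.25% municipal = 10.75% → €14.20
Total tax = €9.64 + €8.96 + €10.73 + €1.36 + €14.74 + €14.20 = €59.63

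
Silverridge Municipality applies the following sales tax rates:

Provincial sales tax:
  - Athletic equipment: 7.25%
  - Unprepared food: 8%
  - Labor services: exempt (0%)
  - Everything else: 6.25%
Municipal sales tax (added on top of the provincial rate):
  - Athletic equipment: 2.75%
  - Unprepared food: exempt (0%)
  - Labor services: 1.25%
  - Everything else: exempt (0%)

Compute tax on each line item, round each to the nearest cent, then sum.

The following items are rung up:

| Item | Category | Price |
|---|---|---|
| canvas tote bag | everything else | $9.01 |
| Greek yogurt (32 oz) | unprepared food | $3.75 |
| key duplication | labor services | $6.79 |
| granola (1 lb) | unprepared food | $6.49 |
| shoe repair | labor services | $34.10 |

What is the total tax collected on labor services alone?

$0.51

Key duplication $6.79: labor services → 0% + 1.25% municipal = 1.25% → $0.08
Shoe repair $34.10: labor services → 0% + 1.25% municipal = 1.25% → $0.43
Tax on labor services = $0.08 + $0.43 = $0.51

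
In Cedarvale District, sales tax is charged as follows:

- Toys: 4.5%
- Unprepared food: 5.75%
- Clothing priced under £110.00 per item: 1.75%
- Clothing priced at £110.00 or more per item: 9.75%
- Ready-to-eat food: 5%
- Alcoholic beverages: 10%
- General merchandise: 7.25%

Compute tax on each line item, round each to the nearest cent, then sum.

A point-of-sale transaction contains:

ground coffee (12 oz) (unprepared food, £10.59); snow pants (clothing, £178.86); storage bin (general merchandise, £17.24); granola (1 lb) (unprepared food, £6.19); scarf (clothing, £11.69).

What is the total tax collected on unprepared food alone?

Ground coffee (12 oz) £10.59: unprepared food → 5.75% → £0.61
Granola (1 lb) £6.19: unprepared food → 5.75% → £0.36
Tax on unprepared food = £0.61 + £0.36 = £0.97

£0.97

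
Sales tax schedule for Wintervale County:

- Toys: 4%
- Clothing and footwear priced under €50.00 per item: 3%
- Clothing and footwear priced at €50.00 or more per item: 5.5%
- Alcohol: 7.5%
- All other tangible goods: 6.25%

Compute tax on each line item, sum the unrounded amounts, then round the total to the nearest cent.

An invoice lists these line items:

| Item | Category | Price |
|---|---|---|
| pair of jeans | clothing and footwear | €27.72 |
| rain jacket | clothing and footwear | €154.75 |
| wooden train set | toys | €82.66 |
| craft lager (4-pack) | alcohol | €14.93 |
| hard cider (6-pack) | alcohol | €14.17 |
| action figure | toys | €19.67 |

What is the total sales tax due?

Pair of jeans €27.72: clothing and footwear, under €50.00 → 3% → €0.8316
Rain jacket €154.75: clothing and footwear, €50.00 or more → 5.5% → €8.51125
Wooden train set €82.66: toys → 4% → €3.3064
Craft lager (4-pack) €14.93: alcohol → 7.5% → €1.11975
Hard cider (6-pack) €14.17: alcohol → 7.5% → €1.06275
Action figure €19.67: toys → 4% → €0.7868
Unrounded tax sum = €15.61855 → €15.62

€15.62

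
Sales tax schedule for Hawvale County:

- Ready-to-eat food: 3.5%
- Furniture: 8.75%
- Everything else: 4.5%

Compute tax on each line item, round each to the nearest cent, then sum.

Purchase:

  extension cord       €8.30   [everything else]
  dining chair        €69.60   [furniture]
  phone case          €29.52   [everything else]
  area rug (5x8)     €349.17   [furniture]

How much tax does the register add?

€38.34

Extension cord €8.30: everything else → 4.5% → €0.37
Dining chair €69.60: furniture → 8.75% → €6.09
Phone case €29.52: everything else → 4.5% → €1.33
Area rug (5x8) €349.17: furniture → 8.75% → €30.55
Total tax = €0.37 + €6.09 + €1.33 + €30.55 = €38.34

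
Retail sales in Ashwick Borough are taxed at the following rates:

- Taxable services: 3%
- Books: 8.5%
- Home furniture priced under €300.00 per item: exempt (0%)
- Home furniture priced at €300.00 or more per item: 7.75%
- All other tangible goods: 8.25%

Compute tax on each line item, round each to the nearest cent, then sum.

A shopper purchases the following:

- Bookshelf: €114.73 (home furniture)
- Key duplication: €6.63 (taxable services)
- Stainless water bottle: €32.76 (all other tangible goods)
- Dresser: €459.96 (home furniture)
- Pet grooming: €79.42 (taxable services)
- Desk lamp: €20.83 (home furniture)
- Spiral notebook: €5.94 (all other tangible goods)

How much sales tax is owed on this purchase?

€41.42

Bookshelf €114.73: home furniture, under €300.00 → 0% → €0.00
Key duplication €6.63: taxable services → 3% → €0.20
Stainless water bottle €32.76: all other tangible goods → 8.25% → €2.70
Dresser €459.96: home furniture, €300.00 or more → 7.75% → €35.65
Pet grooming €79.42: taxable services → 3% → €2.38
Desk lamp €20.83: home furniture, under €300.00 → 0% → €0.00
Spiral notebook €5.94: all other tangible goods → 8.25% → €0.49
Total tax = €0.20 + €2.70 + €35.65 + €2.38 + €0.49 = €41.42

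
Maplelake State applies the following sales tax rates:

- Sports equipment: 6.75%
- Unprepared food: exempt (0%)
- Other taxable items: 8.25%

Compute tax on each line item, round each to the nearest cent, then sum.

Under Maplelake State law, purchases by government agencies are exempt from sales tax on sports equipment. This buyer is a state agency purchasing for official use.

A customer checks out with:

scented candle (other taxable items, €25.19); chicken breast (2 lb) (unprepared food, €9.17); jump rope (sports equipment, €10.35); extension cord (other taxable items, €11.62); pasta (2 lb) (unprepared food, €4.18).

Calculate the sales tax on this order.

Scented candle €25.19: other taxable items → 8.25% → €2.08
Chicken breast (2 lb) €9.17: unprepared food → 0% → €0.00
Jump rope €10.35: sports equipment, buyer-exempt → 0% → €0.00
Extension cord €11.62: other taxable items → 8.25% → €0.96
Pasta (2 lb) €4.18: unprepared food → 0% → €0.00
Total tax = €2.08 + €0.96 = €3.04

€3.04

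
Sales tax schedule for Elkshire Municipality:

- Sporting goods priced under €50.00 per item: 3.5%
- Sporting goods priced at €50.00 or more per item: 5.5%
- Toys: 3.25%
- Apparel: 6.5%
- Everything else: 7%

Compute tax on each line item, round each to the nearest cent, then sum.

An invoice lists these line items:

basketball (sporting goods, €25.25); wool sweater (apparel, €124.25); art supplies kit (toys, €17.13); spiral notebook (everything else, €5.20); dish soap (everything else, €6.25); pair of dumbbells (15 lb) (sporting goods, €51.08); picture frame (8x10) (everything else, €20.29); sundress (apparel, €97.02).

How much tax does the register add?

Basketball €25.25: sporting goods, under €50.00 → 3.5% → €0.88
Wool sweater €124.25: apparel → 6.5% → €8.08
Art supplies kit €17.13: toys → 3.25% → €0.56
Spiral notebook €5.20: everything else → 7% → €0.36
Dish soap €6.25: everything else → 7% → €0.44
Pair of dumbbells (15 lb) €51.08: sporting goods, €50.00 or more → 5.5% → €2.81
Picture frame (8x10) €20.29: everything else → 7% → €1.42
Sundress €97.02: apparel → 6.5% → €6.31
Total tax = €0.88 + €8.08 + €0.56 + €0.36 + €0.44 + €2.81 + €1.42 + €6.31 = €20.86

€20.86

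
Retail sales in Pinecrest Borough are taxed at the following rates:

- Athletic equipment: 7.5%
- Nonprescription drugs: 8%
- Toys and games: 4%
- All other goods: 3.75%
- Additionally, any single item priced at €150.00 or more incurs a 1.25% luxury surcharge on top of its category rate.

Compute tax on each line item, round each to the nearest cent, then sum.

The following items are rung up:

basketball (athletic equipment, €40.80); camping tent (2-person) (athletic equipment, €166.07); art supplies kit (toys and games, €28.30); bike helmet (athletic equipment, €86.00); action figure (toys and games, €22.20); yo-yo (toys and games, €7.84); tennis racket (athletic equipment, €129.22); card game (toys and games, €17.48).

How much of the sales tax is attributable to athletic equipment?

€33.73

Basketball €40.80: athletic equipment → 7.5% → €3.06
Camping tent (2-person) €166.07: athletic equipment → 7.5% + 1.25% surcharge = 8.75% → €14.53
Bike helmet €86.00: athletic equipment → 7.5% → €6.45
Tennis racket €129.22: athletic equipment → 7.5% → €9.69
Tax on athletic equipment = €3.06 + €14.53 + €6.45 + €9.69 = €33.73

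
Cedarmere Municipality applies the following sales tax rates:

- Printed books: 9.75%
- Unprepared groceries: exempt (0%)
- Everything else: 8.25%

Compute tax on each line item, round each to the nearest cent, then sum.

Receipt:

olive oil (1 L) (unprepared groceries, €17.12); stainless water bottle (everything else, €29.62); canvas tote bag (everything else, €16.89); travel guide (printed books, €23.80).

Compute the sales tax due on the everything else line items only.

Stainless water bottle €29.62: everything else → 8.25% → €2.44
Canvas tote bag €16.89: everything else → 8.25% → €1.39
Tax on everything else = €2.44 + €1.39 = €3.83

€3.83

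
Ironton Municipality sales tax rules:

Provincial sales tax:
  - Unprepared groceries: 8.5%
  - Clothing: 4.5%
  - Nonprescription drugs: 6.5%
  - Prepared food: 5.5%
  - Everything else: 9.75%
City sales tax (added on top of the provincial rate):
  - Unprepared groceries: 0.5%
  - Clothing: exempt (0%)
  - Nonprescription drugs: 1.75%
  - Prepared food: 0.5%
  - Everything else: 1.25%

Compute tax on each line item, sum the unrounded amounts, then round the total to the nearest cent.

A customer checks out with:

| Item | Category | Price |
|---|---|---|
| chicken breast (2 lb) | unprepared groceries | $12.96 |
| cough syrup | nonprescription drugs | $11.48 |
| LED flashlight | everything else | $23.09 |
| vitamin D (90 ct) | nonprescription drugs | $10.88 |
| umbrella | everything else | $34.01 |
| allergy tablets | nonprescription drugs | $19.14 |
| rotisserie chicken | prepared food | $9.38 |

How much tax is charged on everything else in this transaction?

LED flashlight $23.09: everything else → 9.75% + 1.25% city = 11% → $2.5399
Umbrella $34.01: everything else → 9.75% + 1.25% city = 11% → $3.7411
Tax on everything else: unrounded sum = $6.281 → $6.28

$6.28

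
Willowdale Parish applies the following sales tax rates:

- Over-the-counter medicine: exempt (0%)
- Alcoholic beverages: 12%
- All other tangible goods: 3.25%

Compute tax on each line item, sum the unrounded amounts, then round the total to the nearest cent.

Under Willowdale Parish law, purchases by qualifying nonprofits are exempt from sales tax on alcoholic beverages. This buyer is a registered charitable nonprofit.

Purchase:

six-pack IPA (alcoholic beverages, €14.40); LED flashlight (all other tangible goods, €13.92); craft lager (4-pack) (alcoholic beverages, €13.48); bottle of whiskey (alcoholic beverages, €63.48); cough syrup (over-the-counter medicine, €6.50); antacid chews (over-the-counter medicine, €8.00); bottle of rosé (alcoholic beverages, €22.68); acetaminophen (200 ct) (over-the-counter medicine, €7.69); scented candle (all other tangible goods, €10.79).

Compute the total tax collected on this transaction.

Six-pack IPA €14.40: alcoholic beverages, buyer-exempt → 0% → €0.00
LED flashlight €13.92: all other tangible goods → 3.25% → €0.4524
Craft lager (4-pack) €13.48: alcoholic beverages, buyer-exempt → 0% → €0.00
Bottle of whiskey €63.48: alcoholic beverages, buyer-exempt → 0% → €0.00
Cough syrup €6.50: over-the-counter medicine → 0% → €0.00
Antacid chews €8.00: over-the-counter medicine → 0% → €0.00
Bottle of rosé €22.68: alcoholic beverages, buyer-exempt → 0% → €0.00
Acetaminophen (200 ct) €7.69: over-the-counter medicine → 0% → €0.00
Scented candle €10.79: all other tangible goods → 3.25% → €0.350675
Unrounded tax sum = €0.803075 → €0.80

€0.80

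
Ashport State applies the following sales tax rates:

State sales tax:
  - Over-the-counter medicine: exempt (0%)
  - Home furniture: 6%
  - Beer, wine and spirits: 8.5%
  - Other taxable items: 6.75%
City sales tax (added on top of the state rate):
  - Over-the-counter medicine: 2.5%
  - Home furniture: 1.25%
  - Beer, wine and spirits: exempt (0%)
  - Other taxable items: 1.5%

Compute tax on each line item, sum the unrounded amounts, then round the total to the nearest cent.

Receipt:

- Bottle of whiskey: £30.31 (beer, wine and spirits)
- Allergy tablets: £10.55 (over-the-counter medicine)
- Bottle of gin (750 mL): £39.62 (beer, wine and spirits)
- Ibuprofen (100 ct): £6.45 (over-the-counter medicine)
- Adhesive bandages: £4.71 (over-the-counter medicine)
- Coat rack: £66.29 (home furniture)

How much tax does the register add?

£11.29

Bottle of whiskey £30.31: beer, wine and spirits → 8.5% + 0% city = 8.5% → £2.57635
Allergy tablets £10.55: over-the-counter medicine → 0% + 2.5% city = 2.5% → £0.26375
Bottle of gin (750 mL) £39.62: beer, wine and spirits → 8.5% + 0% city = 8.5% → £3.3677
Ibuprofen (100 ct) £6.45: over-the-counter medicine → 0% + 2.5% city = 2.5% → £0.16125
Adhesive bandages £4.71: over-the-counter medicine → 0% + 2.5% city = 2.5% → £0.11775
Coat rack £66.29: home furniture → 6% + 1.25% city = 7.25% → £4.806025
Unrounded tax sum = £11.292825 → £11.29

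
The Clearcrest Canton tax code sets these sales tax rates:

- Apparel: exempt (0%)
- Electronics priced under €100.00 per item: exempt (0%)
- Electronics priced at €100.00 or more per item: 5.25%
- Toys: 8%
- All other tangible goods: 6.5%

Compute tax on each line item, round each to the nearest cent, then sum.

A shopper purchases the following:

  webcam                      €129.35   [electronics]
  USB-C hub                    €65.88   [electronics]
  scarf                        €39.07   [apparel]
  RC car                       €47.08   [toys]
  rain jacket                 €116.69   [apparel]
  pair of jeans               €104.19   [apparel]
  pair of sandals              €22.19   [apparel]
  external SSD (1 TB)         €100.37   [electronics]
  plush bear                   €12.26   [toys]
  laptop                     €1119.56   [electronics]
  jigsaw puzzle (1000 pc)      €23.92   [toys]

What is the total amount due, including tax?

€1858.06

Webcam €129.35: electronics, €100.00 or more → 5.25% → €6.79
USB-C hub €65.88: electronics, under €100.00 → 0% → €0.00
Scarf €39.07: apparel → 0% → €0.00
RC car €47.08: toys → 8% → €3.77
Rain jacket €116.69: apparel → 0% → €0.00
Pair of jeans €104.19: apparel → 0% → €0.00
Pair of sandals €22.19: apparel → 0% → €0.00
External SSD (1 TB) €100.37: electronics, €100.00 or more → 5.25% → €5.27
Plush bear €12.26: toys → 8% → €0.98
Laptop €1119.56: electronics, €100.00 or more → 5.25% → €58.78
Jigsaw puzzle (1000 pc) €23.92: toys → 8% → €1.91
Subtotal = €1780.56; tax = €77.50; total due = €1858.06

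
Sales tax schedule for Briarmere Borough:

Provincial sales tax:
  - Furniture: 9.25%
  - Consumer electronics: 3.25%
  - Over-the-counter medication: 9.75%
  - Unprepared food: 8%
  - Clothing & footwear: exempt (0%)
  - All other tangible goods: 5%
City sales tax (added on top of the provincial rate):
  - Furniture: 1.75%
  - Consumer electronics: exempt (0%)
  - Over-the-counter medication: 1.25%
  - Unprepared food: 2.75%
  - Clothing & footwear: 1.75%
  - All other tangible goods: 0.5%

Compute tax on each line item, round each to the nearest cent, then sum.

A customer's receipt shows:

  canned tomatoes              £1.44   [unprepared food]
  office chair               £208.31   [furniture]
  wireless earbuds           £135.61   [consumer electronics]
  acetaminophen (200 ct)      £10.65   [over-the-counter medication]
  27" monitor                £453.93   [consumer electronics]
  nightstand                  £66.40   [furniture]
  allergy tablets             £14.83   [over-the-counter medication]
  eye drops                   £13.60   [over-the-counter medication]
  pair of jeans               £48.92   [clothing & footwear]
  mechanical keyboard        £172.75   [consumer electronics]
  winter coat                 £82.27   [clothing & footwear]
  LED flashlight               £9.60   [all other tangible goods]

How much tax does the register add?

Canned tomatoes £1.44: unprepared food → 8% + 2.75% city = 10.75% → £0.15
Office chair £208.31: furniture → 9.25% + 1.75% city = 11% → £22.91
Wireless earbuds £135.61: consumer electronics → 3.25% + 0% city = 3.25% → £4.41
Acetaminophen (200 ct) £10.65: over-the-counter medication → 9.75% + 1.25% city = 11% → £1.17
27" monitor £453.93: consumer electronics → 3.25% + 0% city = 3.25% → £14.75
Nightstand £66.40: furniture → 9.25% + 1.75% city = 11% → £7.30
Allergy tablets £14.83: over-the-counter medication → 9.75% + 1.25% city = 11% → £1.63
Eye drops £13.60: over-the-counter medication → 9.75% + 1.25% city = 11% → £1.50
Pair of jeans £48.92: clothing & footwear → 0% + 1.75% city = 1.75% → £0.86
Mechanical keyboard £172.75: consumer electronics → 3.25% + 0% city = 3.25% → £5.61
Winter coat £82.27: clothing & footwear → 0% + 1.75% city = 1.75% → £1.44
LED flashlight £9.60: all other tangible goods → 5% + 0.5% city = 5.5% → £0.53
Total tax = £0.15 + £22.91 + £4.41 + £1.17 + £14.75 + £7.30 + £1.63 + £1.50 + £0.86 + £5.61 + £1.44 + £0.53 = £62.26

£62.26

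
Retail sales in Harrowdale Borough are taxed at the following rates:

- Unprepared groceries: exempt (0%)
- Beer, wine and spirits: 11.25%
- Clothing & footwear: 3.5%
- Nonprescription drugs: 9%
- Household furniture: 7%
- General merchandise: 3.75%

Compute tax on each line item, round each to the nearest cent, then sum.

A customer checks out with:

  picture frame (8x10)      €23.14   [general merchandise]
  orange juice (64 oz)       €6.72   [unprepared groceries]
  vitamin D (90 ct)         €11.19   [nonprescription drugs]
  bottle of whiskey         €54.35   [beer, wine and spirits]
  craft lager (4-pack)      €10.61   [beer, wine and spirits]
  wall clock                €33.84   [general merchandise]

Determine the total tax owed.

Picture frame (8x10) €23.14: general merchandise → 3.75% → €0.87
Orange juice (64 oz) €6.72: unprepared groceries → 0% → €0.00
Vitamin D (90 ct) €11.19: nonprescription drugs → 9% → €1.01
Bottle of whiskey €54.35: beer, wine and spirits → 11.25% → €6.11
Craft lager (4-pack) €10.61: beer, wine and spirits → 11.25% → €1.19
Wall clock €33.84: general merchandise → 3.75% → €1.27
Total tax = €0.87 + €1.01 + €6.11 + €1.19 + €1.27 = €10.45

€10.45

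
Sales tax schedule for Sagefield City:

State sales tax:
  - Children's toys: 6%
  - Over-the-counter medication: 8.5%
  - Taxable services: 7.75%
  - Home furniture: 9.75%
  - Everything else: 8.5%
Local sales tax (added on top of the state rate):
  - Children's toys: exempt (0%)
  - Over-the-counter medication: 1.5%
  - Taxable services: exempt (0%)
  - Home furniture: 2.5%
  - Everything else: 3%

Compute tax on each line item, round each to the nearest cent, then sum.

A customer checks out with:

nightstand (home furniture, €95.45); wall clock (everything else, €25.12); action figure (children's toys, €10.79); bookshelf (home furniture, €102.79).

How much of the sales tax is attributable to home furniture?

€24.28

Nightstand €95.45: home furniture → 9.75% + 2.5% local = 12.25% → €11.69
Bookshelf €102.79: home furniture → 9.75% + 2.5% local = 12.25% → €12.59
Tax on home furniture = €11.69 + €12.59 = €24.28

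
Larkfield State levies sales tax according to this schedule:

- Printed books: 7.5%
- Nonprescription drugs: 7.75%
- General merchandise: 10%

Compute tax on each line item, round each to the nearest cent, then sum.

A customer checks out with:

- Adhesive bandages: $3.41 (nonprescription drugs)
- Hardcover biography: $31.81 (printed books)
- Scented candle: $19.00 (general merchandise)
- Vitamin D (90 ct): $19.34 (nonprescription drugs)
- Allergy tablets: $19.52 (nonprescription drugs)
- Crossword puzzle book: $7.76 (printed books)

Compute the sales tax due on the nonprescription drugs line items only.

$3.27

Adhesive bandages $3.41: nonprescription drugs → 7.75% → $0.26
Vitamin D (90 ct) $19.34: nonprescription drugs → 7.75% → $1.50
Allergy tablets $19.52: nonprescription drugs → 7.75% → $1.51
Tax on nonprescription drugs = $0.26 + $1.50 + $1.51 = $3.27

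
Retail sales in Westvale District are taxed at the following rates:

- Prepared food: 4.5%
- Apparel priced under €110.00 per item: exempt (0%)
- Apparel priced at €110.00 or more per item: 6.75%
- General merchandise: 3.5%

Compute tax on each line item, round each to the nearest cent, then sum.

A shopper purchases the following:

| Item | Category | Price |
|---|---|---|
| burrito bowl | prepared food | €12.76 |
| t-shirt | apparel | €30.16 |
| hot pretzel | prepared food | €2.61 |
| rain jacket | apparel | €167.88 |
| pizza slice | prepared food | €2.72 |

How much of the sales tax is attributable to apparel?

T-shirt €30.16: apparel, under €110.00 → 0% → €0.00
Rain jacket €167.88: apparel, €110.00 or more → 6.75% → €11.33
Tax on apparel = €0.00 + €11.33 = €11.33

€11.33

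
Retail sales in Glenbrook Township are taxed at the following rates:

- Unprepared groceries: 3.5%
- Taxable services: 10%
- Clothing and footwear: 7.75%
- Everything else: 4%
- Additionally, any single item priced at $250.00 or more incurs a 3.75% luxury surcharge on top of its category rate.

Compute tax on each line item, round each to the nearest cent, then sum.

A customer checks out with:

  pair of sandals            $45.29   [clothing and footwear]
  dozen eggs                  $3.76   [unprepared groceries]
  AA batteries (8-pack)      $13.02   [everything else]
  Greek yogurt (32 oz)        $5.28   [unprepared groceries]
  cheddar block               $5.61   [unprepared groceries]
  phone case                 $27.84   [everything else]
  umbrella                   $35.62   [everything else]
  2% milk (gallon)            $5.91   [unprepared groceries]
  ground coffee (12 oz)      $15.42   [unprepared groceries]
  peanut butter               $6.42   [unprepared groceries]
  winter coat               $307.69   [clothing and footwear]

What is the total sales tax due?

Pair of sandals $45.29: clothing and footwear → 7.75% → $3.51
Dozen eggs $3.76: unprepared groceries → 3.5% → $0.13
AA batteries (8-pack) $13.02: everything else → 4% → $0.52
Greek yogurt (32 oz) $5.28: unprepared groceries → 3.5% → $0.18
Cheddar block $5.61: unprepared groceries → 3.5% → $0.20
Phone case $27.84: everything else → 4% → $1.11
Umbrella $35.62: everything else → 4% → $1.42
2% milk (gallon) $5.91: unprepared groceries → 3.5% → $0.21
Ground coffee (12 oz) $15.42: unprepared groceries → 3.5% → $0.54
Peanut butter $6.42: unprepared groceries → 3.5% → $0.22
Winter coat $307.69: clothing and footwear → 7.75% + 3.75% surcharge = 11.5% → $35.38
Total tax = $3.51 + $0.13 + $0.52 + $0.18 + $0.20 + $1.11 + $1.42 + $0.21 + $0.54 + $0.22 + $35.38 = $43.42

$43.42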